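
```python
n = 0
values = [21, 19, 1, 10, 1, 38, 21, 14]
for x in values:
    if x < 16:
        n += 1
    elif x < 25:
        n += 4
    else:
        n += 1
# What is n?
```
Trace:
  n=0
  n=4, x=21
  n=8, x=19
  n=9, x=1
  n=10, x=10
  n=11, x=1
  n=12, x=38
  n=16, x=21
  n=17, x=14

Final answer: 17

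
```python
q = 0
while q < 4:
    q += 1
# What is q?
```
Trace:
  q=0
  q=1
  q=2
  q=3
  q=4

Final answer: 4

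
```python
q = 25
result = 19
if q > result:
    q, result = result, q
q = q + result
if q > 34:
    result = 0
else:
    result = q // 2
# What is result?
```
Trace:
  q=25
  q=25, result=19
  q=19, result=25
  q=44, result=25
  q=44, result=0

Final answer: 0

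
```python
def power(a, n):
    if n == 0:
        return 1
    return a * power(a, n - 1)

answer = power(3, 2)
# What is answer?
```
Call trace:
power(a=3, n=2)
  power(a=3, n=1)
    power(a=3, n=0)
    -> return 1
  -> return 3
-> return 9

Final answer: 9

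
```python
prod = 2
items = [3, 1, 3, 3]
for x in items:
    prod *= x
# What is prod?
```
Trace:
  prod=2
  prod=6, x=3
  prod=6, x=1
  prod=18, x=3
  prod=54, x=3

Final answer: 54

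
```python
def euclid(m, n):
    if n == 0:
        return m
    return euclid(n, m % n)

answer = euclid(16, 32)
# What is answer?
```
Call trace:
euclid(m=16, n=32)
  euclid(m=32, n=16)
    euclid(m=16, n=0)
    -> return 16
  -> return 16
-> return 16

Final answer: 16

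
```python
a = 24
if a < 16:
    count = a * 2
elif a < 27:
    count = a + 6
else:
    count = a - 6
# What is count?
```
Trace:
  a=24
  a=24, count=30

Final answer: 30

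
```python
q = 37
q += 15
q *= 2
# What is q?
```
Trace:
  q=37
  q=52
  q=104

Final answer: 104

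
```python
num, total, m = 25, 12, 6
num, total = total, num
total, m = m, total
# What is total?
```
Trace:
  num=25, total=12, m=6
  num=12, total=25, m=6
  num=12, total=6, m=25

Final answer: 6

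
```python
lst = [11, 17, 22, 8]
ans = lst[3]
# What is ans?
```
Trace:
  lst=[11, 17, 22, 8]
  lst=[11, 17, 22, 8], ans=8

Final answer: 8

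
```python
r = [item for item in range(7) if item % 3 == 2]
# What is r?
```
Trace:
  item=0
  item=1
  item=2
  item=3
  item=4
  item=5
  item=6
  r=[2, 5]

Final answer: [2, 5]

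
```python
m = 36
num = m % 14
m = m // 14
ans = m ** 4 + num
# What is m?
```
Trace:
  m=36
  m=36, num=8
  m=2, num=8
  m=2, num=8, ans=24

Final answer: 2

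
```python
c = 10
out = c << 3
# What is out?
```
Trace:
  c=10
  c=10, out=80

Final answer: 80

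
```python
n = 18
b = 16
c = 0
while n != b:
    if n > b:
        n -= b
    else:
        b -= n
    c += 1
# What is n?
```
Trace:
  n=18
  n=18, b=16
  n=18, b=16, c=0
  n=2, b=16, c=1
  n=2, b=14, c=2
  n=2, b=12, c=3
  n=2, b=10, c=4
  n=2, b=8, c=5
  n=2, b=6, c=6
  n=2, b=4, c=7
  n=2, b=2, c=8

Final answer: 2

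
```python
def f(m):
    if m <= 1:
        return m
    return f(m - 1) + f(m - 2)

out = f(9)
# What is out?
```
Call trace (a repeated sub-call is expanded the first time; later identical calls just restate its return value):
f(m=9)
  f(m=8)
    f(m=7)
      f(m=6)
        f(m=5)
          f(m=4)
            f(m=3)
              f(m=2)
                f(m=1)
                -> return 1
                f(m=0)
                -> return 0
              -> return 1
              f(m=1)
              -> return 1
            -> return 2
            f(m=2) -> return 1  (same call as traced above)
          -> return 3
          f(m=3) -> return 2  (same call as traced above)
        -> return 5
        f(m=4) -> return 3  (same call as traced above)
      -> return 8
      f(m=5) -> return 5  (same call as traced above)
    -> return 13
    f(m=6) -> return 8  (same call as traced above)
  -> return 21
  f(m=7) -> return 13  (same call as traced above)
-> return 34

Final answer: 34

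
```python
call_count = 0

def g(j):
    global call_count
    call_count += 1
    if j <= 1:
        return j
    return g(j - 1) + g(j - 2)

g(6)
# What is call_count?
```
Call trace (a repeated sub-call is expanded the first time; later identical calls just restate its return value):
g(j=6)
  g(j=5)
    g(j=4)
      g(j=3)
        g(j=2)
          g(j=1)
          -> return 1
          g(j=0)
          -> return 0
        -> return 1
        g(j=1)
        -> return 1
      -> return 2
      g(j=2) -> return 1  (same call as traced above)
    -> return 3
    g(j=3) -> return 2  (same call as traced above)
  -> return 5
  g(j=4) -> return 3  (same call as traced above)
-> return 8

call_count is incremented once per call, so count the calls in each subtree. Let C(j) = number of calls made by g(j).
C(0) = C(1) = 1 (base case, no recursion); C(j) = 1 + C(j - 1) + C(j - 2) otherwise.
C(2) = 1 + C(1) + C(0) = 1 + 1 + 1 = 3
C(3) = 1 + C(2) + C(1) = 1 + 3 + 1 = 5
C(4) = 1 + C(3) + C(2) = 1 + 5 + 3 = 9
C(5) = 1 + C(4) + C(3) = 1 + 9 + 5 = 15
C(6) = 1 + C(5) + C(4) = 1 + 15 + 9 = 25
call_count = C(6) = 25

Final answer: 25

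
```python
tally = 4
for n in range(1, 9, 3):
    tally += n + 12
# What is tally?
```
Trace:
  tally=4
  tally=17, n=1
  tally=33, n=4
  tally=52, n=7

Final answer: 52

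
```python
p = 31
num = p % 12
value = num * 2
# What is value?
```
Trace:
  p=31
  p=31, num=7
  p=31, num=7, value=14

Final answer: 14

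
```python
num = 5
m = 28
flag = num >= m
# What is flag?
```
Trace:
  num=5
  num=5, m=28
  num=5, m=28, flag=False

Final answer: False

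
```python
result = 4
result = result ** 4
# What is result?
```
Trace:
  result=4
  result=256

Final answer: 256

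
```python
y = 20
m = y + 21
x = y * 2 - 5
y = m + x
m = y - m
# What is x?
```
Trace:
  y=20
  y=20, m=41
  y=20, m=41, x=35
  y=76, m=41, x=35
  y=76, m=35, x=35

Final answer: 35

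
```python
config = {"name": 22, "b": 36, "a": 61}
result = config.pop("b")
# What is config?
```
Trace:
  config={'name': 22, 'b': 36, 'a': 61}
  config={'name': 22, 'a': 61}, result=36

Final answer: {'name': 22, 'a': 61}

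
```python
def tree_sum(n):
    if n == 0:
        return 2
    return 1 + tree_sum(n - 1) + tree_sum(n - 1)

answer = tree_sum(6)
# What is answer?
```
Call trace (a repeated sub-call is expanded the first time; later identical calls just restate its return value):
tree_sum(n=6)
  tree_sum(n=5)
    tree_sum(n=4)
      tree_sum(n=3)
        tree_sum(n=2)
          tree_sum(n=1)
            tree_sum(n=0)
            -> return 2
            tree_sum(n=0)
            -> return 2
          -> return 5
          tree_sum(n=1) -> return 5  (same call as traced above)
        -> return 11
        tree_sum(n=2) -> return 11  (same call as traced above)
      -> return 23
      tree_sum(n=3) -> return 23  (same call as traced above)
    -> return 47
    tree_sum(n=4) -> return 47  (same call as traced above)
  -> return 95
  tree_sum(n=5) -> return 95  (same call as traced above)
-> return 191

Final answer: 191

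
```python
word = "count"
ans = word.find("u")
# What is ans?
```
Trace:
  word='count'
  word='count', ans=2

Final answer: 2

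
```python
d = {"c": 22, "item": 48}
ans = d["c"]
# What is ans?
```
Trace:
  d={'c': 22, 'item': 48}
  d={'c': 22, 'item': 48}, ans=22

Final answer: 22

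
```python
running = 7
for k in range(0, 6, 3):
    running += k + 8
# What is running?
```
Trace:
  running=7
  running=15, k=0
  running=26, k=3

Final answer: 26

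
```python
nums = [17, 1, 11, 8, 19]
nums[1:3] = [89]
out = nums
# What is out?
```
Trace:
  nums=[17, 1, 11, 8, 19]
  nums=[17, 89, 8, 19]
  nums=[17, 89, 8, 19], out=[17, 89, 8, 19]

Final answer: [17, 89, 8, 19]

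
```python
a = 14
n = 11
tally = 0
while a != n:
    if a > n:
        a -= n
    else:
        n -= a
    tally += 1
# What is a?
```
Trace:
  a=14
  a=14, n=11
  a=14, n=11, tally=0
  a=3, n=11, tally=1
  a=3, n=8, tally=2
  a=3, n=5, tally=3
  a=3, n=2, tally=4
  a=1, n=2, tally=5
  a=1, n=1, tally=6

Final answer: 1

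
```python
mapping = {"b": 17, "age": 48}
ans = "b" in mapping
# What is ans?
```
Trace:
  mapping={'b': 17, 'age': 48}
  mapping={'b': 17, 'age': 48}, ans=True

Final answer: True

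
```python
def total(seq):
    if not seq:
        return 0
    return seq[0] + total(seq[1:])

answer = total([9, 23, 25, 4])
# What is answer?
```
Call trace:
total(seq=[9, 23, 25, 4])
  total(seq=[23, 25, 4])
    total(seq=[25, 4])
      total(seq=[4])
        total(seq=[])
        -> return 0
      -> return 4
    -> return 29
  -> return 52
-> return 61

Final answer: 61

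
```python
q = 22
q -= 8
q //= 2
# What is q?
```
Trace:
  q=22
  q=14
  q=7

Final answer: 7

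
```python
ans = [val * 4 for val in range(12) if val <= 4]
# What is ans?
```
Trace:
  val=0
  val=1
  val=2
  val=3
  val=4
  val=5
  val=6
  val=7
  val=8
  val=9
  val=10
  val=11
  ans=[0, 4, 8, 12, 16]

Final answer: [0, 4, 8, 12, 16]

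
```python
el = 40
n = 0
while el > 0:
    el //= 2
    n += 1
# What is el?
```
Trace:
  el=40
  el=40, n=0
  el=20, n=1
  el=10, n=2
  el=5, n=3
  el=2, n=4
  el=1, n=5
  el=0, n=6

Final answer: 0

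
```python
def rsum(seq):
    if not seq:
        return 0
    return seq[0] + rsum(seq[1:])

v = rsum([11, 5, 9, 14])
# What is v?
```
Call trace:
rsum(seq=[11, 5, 9, 14])
  rsum(seq=[5, 9, 14])
    rsum(seq=[9, 14])
      rsum(seq=[14])
        rsum(seq=[])
        -> return 0
      -> return 14
    -> return 23
  -> return 28
-> return 39

Final answer: 39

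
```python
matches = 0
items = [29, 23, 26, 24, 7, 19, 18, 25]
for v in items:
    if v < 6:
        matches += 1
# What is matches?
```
Trace:
  matches=0
  matches=0, v=29
  matches=0, v=23
  matches=0, v=26
  matches=0, v=24
  matches=0, v=7
  matches=0, v=19
  matches=0, v=18
  matches=0, v=25

Final answer: 0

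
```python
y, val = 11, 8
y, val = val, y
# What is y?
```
Trace:
  y=11, val=8
  y=8, val=11

Final answer: 8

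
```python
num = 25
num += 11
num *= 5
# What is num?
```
Trace:
  num=25
  num=36
  num=180

Final answer: 180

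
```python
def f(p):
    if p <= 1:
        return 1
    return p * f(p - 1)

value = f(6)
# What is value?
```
Call trace:
f(p=6)
  f(p=5)
    f(p=4)
      f(p=3)
        f(p=2)
          f(p=1)
          -> return 1
        -> return 2
      -> return 6
    -> return 24
  -> return 120
-> return 720

Final answer: 720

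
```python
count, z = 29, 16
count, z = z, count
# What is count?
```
Trace:
  count=29, z=16
  count=16, z=29

Final answer: 16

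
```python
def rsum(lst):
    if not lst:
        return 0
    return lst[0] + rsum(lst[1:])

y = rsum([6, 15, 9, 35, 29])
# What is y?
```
Call trace:
rsum(lst=[6, 15, 9, 35, 29])
  rsum(lst=[15, 9, 35, 29])
    rsum(lst=[9, 35, 29])
      rsum(lst=[35, 29])
        rsum(lst=[29])
          rsum(lst=[])
          -> return 0
        -> return 29
      -> return 64
    -> return 73
  -> return 88
-> return 94

Final answer: 94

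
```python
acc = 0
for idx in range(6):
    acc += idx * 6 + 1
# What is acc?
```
Trace:
  acc=0
  acc=1, idx=0
  acc=8, idx=1
  acc=21, idx=2
  acc=40, idx=3
  acc=65, idx=4
  acc=96, idx=5

Final answer: 96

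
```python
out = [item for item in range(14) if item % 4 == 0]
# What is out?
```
Trace:
  item=0
  item=1
  item=2
  item=3
  item=4
  item=5
  item=6
  item=7
  item=8
  item=9
  item=10
  item=11
  item=12
  item=13
  out=[0, 4, 8, 12]

Final answer: [0, 4, 8, 12]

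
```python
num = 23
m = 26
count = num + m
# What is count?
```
Trace:
  num=23
  num=23, m=26
  num=23, m=26, count=49

Final answer: 49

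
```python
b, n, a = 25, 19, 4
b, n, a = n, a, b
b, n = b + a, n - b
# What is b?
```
Trace:
  b=25, n=19, a=4
  b=19, n=4, a=25
  b=44, n=-15, a=25

Final answer: 44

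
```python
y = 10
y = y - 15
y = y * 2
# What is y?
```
Trace:
  y=10
  y=-5
  y=-10

Final answer: -10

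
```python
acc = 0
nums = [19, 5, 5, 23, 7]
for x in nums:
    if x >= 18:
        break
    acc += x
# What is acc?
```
Trace:
  acc=0
  acc=0, x=19

Final answer: 0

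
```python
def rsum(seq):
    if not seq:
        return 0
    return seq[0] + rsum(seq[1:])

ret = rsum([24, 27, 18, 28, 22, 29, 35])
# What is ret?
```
Call trace:
rsum(seq=[24, 27, 18, 28, 22, 29, 35])
  rsum(seq=[27, 18, 28, 22, 29, 35])
    rsum(seq=[18, 28, 22, 29, 35])
      rsum(seq=[28, 22, 29, 35])
        rsum(seq=[22, 29, 35])
          rsum(seq=[29, 35])
            rsum(seq=[35])
              rsum(seq=[])
              -> return 0
            -> return 35
          -> return 64
        -> return 86
      -> return 114
    -> return 132
  -> return 159
-> return 183

Final answer: 183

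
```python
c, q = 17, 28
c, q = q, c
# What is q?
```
Trace:
  c=17, q=28
  c=28, q=17

Final answer: 17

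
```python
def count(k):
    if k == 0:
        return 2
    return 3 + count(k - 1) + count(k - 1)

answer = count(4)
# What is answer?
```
Call trace (a repeated sub-call is expanded the first time; later identical calls just restate its return value):
count(k=4)
  count(k=3)
    count(k=2)
      count(k=1)
        count(k=0)
        -> return 2
        count(k=0)
        -> return 2
      -> return 7
      count(k=1) -> return 7  (same call as traced above)
    -> return 17
    count(k=2) -> return 17  (same call as traced above)
  -> return 37
  count(k=3) -> return 37  (same call as traced above)
-> return 77

Final answer: 77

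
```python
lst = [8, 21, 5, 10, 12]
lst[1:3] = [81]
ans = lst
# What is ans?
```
Trace:
  lst=[8, 21, 5, 10, 12]
  lst=[8, 81, 10, 12]
  lst=[8, 81, 10, 12], ans=[8, 81, 10, 12]

Final answer: [8, 81, 10, 12]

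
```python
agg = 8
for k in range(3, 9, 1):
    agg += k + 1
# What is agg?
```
Trace:
  agg=8
  agg=12, k=3
  agg=17, k=4
  agg=23, k=5
  agg=30, k=6
  agg=38, k=7
  agg=47, k=8

Final answer: 47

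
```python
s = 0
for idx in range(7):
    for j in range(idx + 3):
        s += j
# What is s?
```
Trace:
  s=0
  s=0, idx=0, j=0
  s=1, idx=0, j=1
  s=3, idx=0, j=2
  s=3, idx=1, j=0
  s=4, idx=1, j=1
  s=6, idx=1, j=2
  s=9, idx=1, j=3
  s=9, idx=2, j=0
  s=10, idx=2, j=1
  s=12, idx=2, j=2
  s=15, idx=2, j=3
  s=19, idx=2, j=4
  s=19, idx=3, j=0
  s=20, idx=3, j=1
  s=22, idx=3, j=2
  s=25, idx=3, j=3
  s=29, idx=3, j=4
  s=34, idx=3, j=5
  s=34, idx=4, j=0
  s=35, idx=4, j=1
  s=37, idx=4, j=2
  s=40, idx=4, j=3
  s=44, idx=4, j=4
  s=49, idx=4, j=5
  s=55, idx=4, j=6
  s=55, idx=5, j=0
  s=56, idx=5, j=1
  s=58, idx=5, j=2
  s=61, idx=5, j=3
  s=65, idx=5, j=4
  s=70, idx=5, j=5
  s=76, idx=5, j=6
  s=83, idx=5, j=7
  s=83, idx=6, j=0
  s=84, idx=6, j=1
  s=86, idx=6, j=2
  s=89, idx=6, j=3
  s=93, idx=6, j=4
  s=98, idx=6, j=5
  s=104, idx=6, j=6
  s=111, idx=6, j=7
  s=119, idx=6, j=8

Final answer: 119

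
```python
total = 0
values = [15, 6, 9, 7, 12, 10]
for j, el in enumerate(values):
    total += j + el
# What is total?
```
Trace:
  total=0
  total=15, j=0, el=15
  total=22, j=1, el=6
  total=33, j=2, el=9
  total=43, j=3, el=7
  total=59, j=4, el=12
  total=74, j=5, el=10

Final answer: 74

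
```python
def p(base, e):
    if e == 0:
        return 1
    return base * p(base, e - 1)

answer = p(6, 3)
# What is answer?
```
Call trace:
p(base=6, e=3)
  p(base=6, e=2)
    p(base=6, e=1)
      p(base=6, e=0)
      -> return 1
    -> return 6
  -> return 36
-> return 216

Final answer: 216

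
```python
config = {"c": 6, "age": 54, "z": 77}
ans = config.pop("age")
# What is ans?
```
Trace:
  config={'c': 6, 'age': 54, 'z': 77}
  config={'c': 6, 'z': 77}, ans=54

Final answer: 54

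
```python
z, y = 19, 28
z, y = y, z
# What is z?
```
Trace:
  z=19, y=28
  z=28, y=19

Final answer: 28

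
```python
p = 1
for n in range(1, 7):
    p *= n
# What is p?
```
Trace:
  p=1
  p=1, n=1
  p=2, n=2
  p=6, n=3
  p=24, n=4
  p=120, n=5
  p=720, n=6

Final answer: 720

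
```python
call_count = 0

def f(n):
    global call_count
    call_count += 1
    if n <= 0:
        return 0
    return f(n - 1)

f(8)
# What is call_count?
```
Call trace:
f(n=8)
  f(n=7)
    f(n=6)
      f(n=5)
        f(n=4)
          f(n=3)
            f(n=2)
              f(n=1)
                f(n=0)
                -> return 0
              -> return 0
            -> return 0
          -> return 0
        -> return 0
      -> return 0
    -> return 0
  -> return 0
-> return 0

call_count is incremented once per call. f is entered once for each n = 8, 7, 6, 5, 4, 3, 2, 1, 0 (the n <= 0 call returns without recursing), i.e. 8 + 1 calls.
call_count = 9

Final answer: 9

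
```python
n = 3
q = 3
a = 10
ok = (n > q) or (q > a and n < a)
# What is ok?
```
Trace:
  n=3
  n=3, q=3
  n=3, q=3, a=10
  n=3, q=3, a=10, ok=False

Final answer: False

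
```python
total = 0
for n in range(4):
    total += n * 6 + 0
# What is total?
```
Trace:
  total=0
  total=0, n=0
  total=6, n=1
  total=18, n=2
  total=36, n=3

Final answer: 36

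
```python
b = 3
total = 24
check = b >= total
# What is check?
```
Trace:
  b=3
  b=3, total=24
  b=3, total=24, check=False

Final answer: False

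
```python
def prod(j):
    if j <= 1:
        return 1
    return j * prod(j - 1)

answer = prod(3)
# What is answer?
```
Call trace:
prod(j=3)
  prod(j=2)
    prod(j=1)
    -> return 1
  -> return 2
-> return 6

Final answer: 6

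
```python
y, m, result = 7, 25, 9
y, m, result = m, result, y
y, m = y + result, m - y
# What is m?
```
Trace:
  y=7, m=25, result=9
  y=25, m=9, result=7
  y=32, m=-16, result=7

Final answer: -16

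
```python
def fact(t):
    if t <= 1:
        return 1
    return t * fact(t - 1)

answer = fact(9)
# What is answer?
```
Call trace:
fact(t=9)
  fact(t=8)
    fact(t=7)
      fact(t=6)
        fact(t=5)
          fact(t=4)
            fact(t=3)
              fact(t=2)
                fact(t=1)
                -> return 1
              -> return 2
            -> return 6
          -> return 24
        -> return 120
      -> return 720
    -> return 5040
  -> return 40320
-> return 362880

Final answer: 362880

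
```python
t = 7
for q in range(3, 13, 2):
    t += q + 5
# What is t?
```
Trace:
  t=7
  t=15, q=3
  t=25, q=5
  t=37, q=7
  t=51, q=9
  t=67, q=11

Final answer: 67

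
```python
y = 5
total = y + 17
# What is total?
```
Trace:
  y=5
  y=5, total=22

Final answer: 22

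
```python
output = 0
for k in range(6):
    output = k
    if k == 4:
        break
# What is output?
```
Trace:
  output=0
  output=0, k=0
  output=1, k=1
  output=2, k=2
  output=3, k=3
  output=4, k=4

Final answer: 4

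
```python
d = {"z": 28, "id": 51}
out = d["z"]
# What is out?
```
Trace:
  d={'z': 28, 'id': 51}
  d={'z': 28, 'id': 51}, out=28

Final answer: 28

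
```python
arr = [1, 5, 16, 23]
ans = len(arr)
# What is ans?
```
Trace:
  arr=[1, 5, 16, 23]
  arr=[1, 5, 16, 23], ans=4

Final answer: 4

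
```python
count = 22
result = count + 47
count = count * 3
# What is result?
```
Trace:
  count=22
  count=22, result=69
  count=66, result=69

Final answer: 69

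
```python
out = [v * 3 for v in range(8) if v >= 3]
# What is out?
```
Trace:
  v=0
  v=1
  v=2
  v=3
  v=4
  v=5
  v=6
  v=7
  out=[9, 12, 15, 18, 21]

Final answer: [9, 12, 15, 18, 21]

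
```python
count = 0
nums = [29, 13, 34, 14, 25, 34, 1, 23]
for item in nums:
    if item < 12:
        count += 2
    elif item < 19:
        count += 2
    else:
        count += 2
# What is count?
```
Trace:
  count=0
  count=2, item=29
  count=4, item=13
  count=6, item=34
  count=8, item=14
  count=10, item=25
  count=12, item=34
  count=14, item=1
  count=16, item=23

Final answer: 16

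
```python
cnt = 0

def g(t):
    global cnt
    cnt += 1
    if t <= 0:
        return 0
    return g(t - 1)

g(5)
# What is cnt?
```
Call trace:
g(t=5)
  g(t=4)
    g(t=3)
      g(t=2)
        g(t=1)
          g(t=0)
          -> return 0
        -> return 0
      -> return 0
    -> return 0
  -> return 0
-> return 0

cnt is incremented once per call. g is entered once for each t = 5, 4, 3, 2, 1, 0 (the t <= 0 call returns without recursing), i.e. 5 + 1 calls.
cnt = 6

Final answer: 6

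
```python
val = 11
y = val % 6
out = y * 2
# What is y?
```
Trace:
  val=11
  val=11, y=5
  val=11, y=5, out=10

Final answer: 5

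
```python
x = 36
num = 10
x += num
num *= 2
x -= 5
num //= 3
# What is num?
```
Trace:
  x=36
  x=36, num=10
  x=46, num=10
  x=46, num=20
  x=41, num=20
  x=41, num=6

Final answer: 6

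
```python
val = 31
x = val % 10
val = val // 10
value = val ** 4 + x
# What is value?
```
Trace:
  val=31
  val=31, x=1
  val=3, x=1
  val=3, x=1, value=82

Final answer: 82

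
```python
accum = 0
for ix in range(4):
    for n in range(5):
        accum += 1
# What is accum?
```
Trace:
  accum=0
  accum=1, ix=0, n=0
  accum=2, ix=0, n=1
  accum=3, ix=0, n=2
  accum=4, ix=0, n=3
  accum=5, ix=0, n=4
  accum=6, ix=1, n=0
  accum=7, ix=1, n=1
  accum=8, ix=1, n=2
  accum=9, ix=1, n=3
  accum=10, ix=1, n=4
  accum=11, ix=2, n=0
  accum=12, ix=2, n=1
  accum=13, ix=2, n=2
  accum=14, ix=2, n=3
  accum=15, ix=2, n=4
  accum=16, ix=3, n=0
  accum=17, ix=3, n=1
  accum=18, ix=3, n=2
  accum=19, ix=3, n=3
  accum=20, ix=3, n=4

Final answer: 20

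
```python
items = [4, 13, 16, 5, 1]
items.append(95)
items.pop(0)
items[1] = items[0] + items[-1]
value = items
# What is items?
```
Trace:
  items=[4, 13, 16, 5, 1]
  items=[4, 13, 16, 5, 1, 95]
  items=[13, 16, 5, 1, 95]
  items=[13, 108, 5, 1, 95]
  items=[13, 108, 5, 1, 95], value=[13, 108, 5, 1, 95]

Final answer: [13, 108, 5, 1, 95]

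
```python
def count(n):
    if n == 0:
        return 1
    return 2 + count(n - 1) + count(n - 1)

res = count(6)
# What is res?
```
Call trace (a repeated sub-call is expanded the first time; later identical calls just restate its return value):
count(n=6)
  count(n=5)
    count(n=4)
      count(n=3)
        count(n=2)
          count(n=1)
            count(n=0)
            -> return 1
            count(n=0)
            -> return 1
          -> return 4
          count(n=1) -> return 4  (same call as traced above)
        -> return 10
        count(n=2) -> return 10  (same call as traced above)
      -> return 22
      count(n=3) -> return 22  (same call as traced above)
    -> return 46
    count(n=4) -> return 46  (same call as traced above)
  -> return 94
  count(n=5) -> return 94  (same call as traced above)
-> return 190

Final answer: 190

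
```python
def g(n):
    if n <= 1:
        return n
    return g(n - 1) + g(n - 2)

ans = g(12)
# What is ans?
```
Call trace (a repeated sub-call is expanded the first time; later identical calls just restate its return value):
g(n=12)
  g(n=11)
    g(n=10)
      g(n=9)
        g(n=8)
          g(n=7)
            g(n=6)
              g(n=5)
                g(n=4)
                  g(n=3)
                    g(n=2)
                      g(n=1)
                      -> return 1
                      g(n=0)
                      -> return 0
                    -> return 1
                    g(n=1)
                    -> return 1
                  -> return 2
                  g(n=2) -> return 1  (same call as traced above)
                -> return 3
                g(n=3) -> return 2  (same call as traced above)
              -> return 5
              g(n=4) -> return 3  (same call as traced above)
            -> return 8
            g(n=5) -> return 5  (same call as traced above)
          -> return 13
          g(n=6) -> return 8  (same call as traced above)
        -> return 21
        g(n=7) -> return 13  (same call as traced above)
      -> return 34
      g(n=8) -> return 21  (same call as traced above)
    -> return 55
    g(n=9) -> return 34  (same call as traced above)
  -> return 89
  g(n=10) -> return 55  (same call as traced above)
-> return 144

Final answer: 144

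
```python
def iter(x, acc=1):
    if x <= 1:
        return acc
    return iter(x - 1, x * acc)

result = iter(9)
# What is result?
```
Call trace:
iter(x=9, acc=1)
  iter(x=8, acc=9)
    iter(x=7, acc=72)
      iter(x=6, acc=504)
        iter(x=5, acc=3024)
          iter(x=4, acc=15120)
            iter(x=3, acc=60480)
              iter(x=2, acc=181440)
                iter(x=1, acc=362880)
                -> return 362880
              -> return 362880
            -> return 362880
          -> return 362880
        -> return 362880
      -> return 362880
    -> return 362880
  -> return 362880
-> return 362880

Final answer: 362880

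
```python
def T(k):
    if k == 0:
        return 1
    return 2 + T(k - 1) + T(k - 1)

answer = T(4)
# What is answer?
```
Call trace (a repeated sub-call is expanded the first time; later identical calls just restate its return value):
T(k=4)
  T(k=3)
    T(k=2)
      T(k=1)
        T(k=0)
        -> return 1
        T(k=0)
        -> return 1
      -> return 4
      T(k=1) -> return 4  (same call as traced above)
    -> return 10
    T(k=2) -> return 10  (same call as traced above)
  -> return 22
  T(k=3) -> return 22  (same call as traced above)
-> return 46

Final answer: 46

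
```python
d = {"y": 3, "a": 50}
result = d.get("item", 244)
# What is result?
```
Trace:
  d={'y': 3, 'a': 50}
  d={'y': 3, 'a': 50}, result=244

Final answer: 244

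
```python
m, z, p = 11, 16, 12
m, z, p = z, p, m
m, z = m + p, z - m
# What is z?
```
Trace:
  m=11, z=16, p=12
  m=16, z=12, p=11
  m=27, z=-4, p=11

Final answer: -4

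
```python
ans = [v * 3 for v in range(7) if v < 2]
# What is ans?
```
Trace:
  v=0
  v=1
  v=2
  v=3
  v=4
  v=5
  v=6
  ans=[0, 3]

Final answer: [0, 3]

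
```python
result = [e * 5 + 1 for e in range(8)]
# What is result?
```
Trace:
  e=0
  e=1
  e=2
  e=3
  e=4
  e=5
  e=6
  e=7
  result=[1, 6, 11, 16, 21, 26, 31, 36]

Final answer: [1, 6, 11, 16, 21, 26, 31, 36]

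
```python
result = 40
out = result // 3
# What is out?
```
Trace:
  result=40
  result=40, out=13

Final answer: 13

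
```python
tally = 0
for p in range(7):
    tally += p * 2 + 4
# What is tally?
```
Trace:
  tally=0
  tally=4, p=0
  tally=10, p=1
  tally=18, p=2
  tally=28, p=3
  tally=40, p=4
  tally=54, p=5
  tally=70, p=6

Final answer: 70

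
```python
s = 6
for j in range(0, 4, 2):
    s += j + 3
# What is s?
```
Trace:
  s=6
  s=9, j=0
  s=14, j=2

Final answer: 14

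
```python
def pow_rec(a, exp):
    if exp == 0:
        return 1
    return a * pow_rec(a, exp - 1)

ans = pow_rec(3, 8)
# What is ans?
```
Call trace:
pow_rec(a=3, exp=8)
  pow_rec(a=3, exp=7)
    pow_rec(a=3, exp=6)
      pow_rec(a=3, exp=5)
        pow_rec(a=3, exp=4)
          pow_rec(a=3, exp=3)
            pow_rec(a=3, exp=2)
              pow_rec(a=3, exp=1)
                pow_rec(a=3, exp=0)
                -> return 1
              -> return 3
            -> return 9
          -> return 27
        -> return 81
      -> return 243
    -> return 729
  -> return 2187
-> return 6561

Final answer: 6561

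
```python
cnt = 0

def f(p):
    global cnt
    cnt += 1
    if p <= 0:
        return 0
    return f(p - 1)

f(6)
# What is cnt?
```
Call trace:
f(p=6)
  f(p=5)
    f(p=4)
      f(p=3)
        f(p=2)
          f(p=1)
            f(p=0)
            -> return 0
          -> return 0
        -> return 0
      -> return 0
    -> return 0
  -> return 0
-> return 0

cnt is incremented once per call. f is entered once for each p = 6, 5, 4, 3, 2, 1, 0 (the p <= 0 call returns without recursing), i.e. 6 + 1 calls.
cnt = 7

Final answer: 7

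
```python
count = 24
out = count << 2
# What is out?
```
Trace:
  count=24
  count=24, out=96

Final answer: 96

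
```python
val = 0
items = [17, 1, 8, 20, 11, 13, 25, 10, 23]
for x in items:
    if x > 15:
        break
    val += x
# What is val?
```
Trace:
  val=0
  val=0, x=17

Final answer: 0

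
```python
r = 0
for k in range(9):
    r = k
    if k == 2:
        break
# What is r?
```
Trace:
  r=0
  r=0, k=0
  r=1, k=1
  r=2, k=2

Final answer: 2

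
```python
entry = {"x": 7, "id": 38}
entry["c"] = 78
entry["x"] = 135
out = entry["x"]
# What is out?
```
Trace:
  entry={'x': 7, 'id': 38}
  entry={'x': 7, 'id': 38, 'c': 78}
  entry={'x': 135, 'id': 38, 'c': 78}
  entry={'x': 135, 'id': 38, 'c': 78}, out=135

Final answer: 135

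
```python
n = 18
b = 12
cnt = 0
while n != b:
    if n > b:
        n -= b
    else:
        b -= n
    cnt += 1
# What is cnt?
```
Trace:
  n=18
  n=18, b=12
  n=18, b=12, cnt=0
  n=6, b=12, cnt=1
  n=6, b=6, cnt=2

Final answer: 2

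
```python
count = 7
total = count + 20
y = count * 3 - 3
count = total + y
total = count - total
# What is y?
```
Trace:
  count=7
  count=7, total=27
  count=7, total=27, y=18
  count=45, total=27, y=18
  count=45, total=18, y=18

Final answer: 18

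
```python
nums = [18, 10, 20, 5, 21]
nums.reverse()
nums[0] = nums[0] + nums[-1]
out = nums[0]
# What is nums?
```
Trace:
  nums=[18, 10, 20, 5, 21]
  nums=[21, 5, 20, 10, 18]
  nums=[39, 5, 20, 10, 18]
  nums=[39, 5, 20, 10, 18], out=39

Final answer: [39, 5, 20, 10, 18]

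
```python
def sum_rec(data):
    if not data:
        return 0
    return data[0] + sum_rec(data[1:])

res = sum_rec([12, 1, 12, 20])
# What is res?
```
Call trace:
sum_rec(data=[12, 1, 12, 20])
  sum_rec(data=[1, 12, 20])
    sum_rec(data=[12, 20])
      sum_rec(data=[20])
        sum_rec(data=[])
        -> return 0
      -> return 20
    -> return 32
  -> return 33
-> return 45

Final answer: 45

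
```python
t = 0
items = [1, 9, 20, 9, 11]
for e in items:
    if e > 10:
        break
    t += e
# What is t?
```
Trace:
  t=0
  t=1, e=1
  t=10, e=9
  t=10, e=20

Final answer: 10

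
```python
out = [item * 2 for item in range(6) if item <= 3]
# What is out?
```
Trace:
  item=0
  item=1
  item=2
  item=3
  item=4
  item=5
  out=[0, 2, 4, 6]

Final answer: [0, 2, 4, 6]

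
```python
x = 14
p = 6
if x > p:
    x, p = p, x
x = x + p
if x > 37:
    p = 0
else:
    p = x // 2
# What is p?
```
Trace:
  x=14
  x=14, p=6
  x=6, p=14
  x=20, p=14
  x=20, p=10

Final answer: 10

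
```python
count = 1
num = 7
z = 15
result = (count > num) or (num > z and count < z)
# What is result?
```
Trace:
  count=1
  count=1, num=7
  count=1, num=7, z=15
  count=1, num=7, z=15, result=False

Final answer: False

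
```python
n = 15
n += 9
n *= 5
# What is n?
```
Trace:
  n=15
  n=24
  n=120

Final answer: 120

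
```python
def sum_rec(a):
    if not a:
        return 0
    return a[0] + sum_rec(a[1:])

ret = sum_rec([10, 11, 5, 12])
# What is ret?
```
Call trace:
sum_rec(a=[10, 11, 5, 12])
  sum_rec(a=[11, 5, 12])
    sum_rec(a=[5, 12])
      sum_rec(a=[12])
        sum_rec(a=[])
        -> return 0
      -> return 12
    -> return 17
  -> return 28
-> return 38

Final answer: 38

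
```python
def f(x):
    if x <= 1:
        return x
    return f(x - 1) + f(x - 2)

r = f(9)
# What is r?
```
Call trace (a repeated sub-call is expanded the first time; later identical calls just restate its return value):
f(x=9)
  f(x=8)
    f(x=7)
      f(x=6)
        f(x=5)
          f(x=4)
            f(x=3)
              f(x=2)
                f(x=1)
                -> return 1
                f(x=0)
                -> return 0
              -> return 1
              f(x=1)
              -> return 1
            -> return 2
            f(x=2) -> return 1  (same call as traced above)
          -> return 3
          f(x=3) -> return 2  (same call as traced above)
        -> return 5
        f(x=4) -> return 3  (same call as traced above)
      -> return 8
      f(x=5) -> return 5  (same call as traced above)
    -> return 13
    f(x=6) -> return 8  (same call as traced above)
  -> return 21
  f(x=7) -> return 13  (same call as traced above)
-> return 34

Final answer: 34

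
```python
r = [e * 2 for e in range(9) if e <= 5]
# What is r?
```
Trace:
  e=0
  e=1
  e=2
  e=3
  e=4
  e=5
  e=6
  e=7
  e=8
  r=[0, 2, 4, 6, 8, 10]

Final answer: [0, 2, 4, 6, 8, 10]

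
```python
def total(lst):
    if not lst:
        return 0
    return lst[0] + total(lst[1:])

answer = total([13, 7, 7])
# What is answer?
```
Call trace:
total(lst=[13, 7, 7])
  total(lst=[7, 7])
    total(lst=[7])
      total(lst=[])
      -> return 0
    -> return 7
  -> return 14
-> return 27

Final answer: 27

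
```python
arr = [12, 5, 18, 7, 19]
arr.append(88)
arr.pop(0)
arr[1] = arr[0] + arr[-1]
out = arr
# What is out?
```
Trace:
  arr=[12, 5, 18, 7, 19]
  arr=[12, 5, 18, 7, 19, 88]
  arr=[5, 18, 7, 19, 88]
  arr=[5, 93, 7, 19, 88]
  arr=[5, 93, 7, 19, 88], out=[5, 93, 7, 19, 88]

Final answer: [5, 93, 7, 19, 88]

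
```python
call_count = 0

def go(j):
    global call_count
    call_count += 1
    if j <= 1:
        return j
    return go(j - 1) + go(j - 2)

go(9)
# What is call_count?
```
Call trace (a repeated sub-call is expanded the first time; later identical calls just restate its return value):
go(j=9)
  go(j=8)
    go(j=7)
      go(j=6)
        go(j=5)
          go(j=4)
            go(j=3)
              go(j=2)
                go(j=1)
                -> return 1
                go(j=0)
                -> return 0
              -> return 1
              go(j=1)
              -> return 1
            -> return 2
            go(j=2) -> return 1  (same call as traced above)
          -> return 3
          go(j=3) -> return 2  (same call as traced above)
        -> return 5
        go(j=4) -> return 3  (same call as traced above)
      -> return 8
      go(j=5) -> return 5  (same call as traced above)
    -> return 13
    go(j=6) -> return 8  (same call as traced above)
  -> return 21
  go(j=7) -> return 13  (same call as traced above)
-> return 34

call_count is incremented once per call, so count the calls in each subtree. Let C(j) = number of calls made by go(j).
C(0) = C(1) = 1 (base case, no recursion); C(j) = 1 + C(j - 1) + C(j - 2) otherwise.
C(2) = 1 + C(1) + C(0) = 1 + 1 + 1 = 3
C(3) = 1 + C(2) + C(1) = 1 + 3 + 1 = 5
C(4) = 1 + C(3) + C(2) = 1 + 5 + 3 = 9
C(5) = 1 + C(4) + C(3) = 1 + 9 + 5 = 15
C(6) = 1 + C(5) + C(4) = 1 + 15 + 9 = 25
C(7) = 1 + C(6) + C(5) = 1 + 25 + 15 = 41
C(8) = 1 + C(7) + C(6) = 1 + 41 + 25 = 67
C(9) = 1 + C(8) + C(7) = 1 + 67 + 41 = 109
call_count = C(9) = 109

Final answer: 109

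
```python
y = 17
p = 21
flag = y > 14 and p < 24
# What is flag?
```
Trace:
  y=17
  y=17, p=21
  y=17, p=21, flag=True

Final answer: True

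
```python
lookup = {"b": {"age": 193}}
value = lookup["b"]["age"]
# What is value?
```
Trace:
  lookup={'b': {'age': 193}}
  lookup={'b': {'age': 193}}, value=193

Final answer: 193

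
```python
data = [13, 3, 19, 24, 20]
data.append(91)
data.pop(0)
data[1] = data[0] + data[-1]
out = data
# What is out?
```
Trace:
  data=[13, 3, 19, 24, 20]
  data=[13, 3, 19, 24, 20, 91]
  data=[3, 19, 24, 20, 91]
  data=[3, 94, 24, 20, 91]
  data=[3, 94, 24, 20, 91], out=[3, 94, 24, 20, 91]

Final answer: [3, 94, 24, 20, 91]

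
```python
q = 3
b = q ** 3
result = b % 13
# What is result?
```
Trace:
  q=3
  q=3, b=27
  q=3, b=27, result=1

Final answer: 1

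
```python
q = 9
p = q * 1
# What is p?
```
Trace:
  q=9
  q=9, p=9

Final answer: 9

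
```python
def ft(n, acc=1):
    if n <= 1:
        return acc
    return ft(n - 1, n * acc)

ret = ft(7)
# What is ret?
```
Call trace:
ft(n=7, acc=1)
  ft(n=6, acc=7)
    ft(n=5, acc=42)
      ft(n=4, acc=210)
        ft(n=3, acc=840)
          ft(n=2, acc=2520)
            ft(n=1, acc=5040)
            -> return 5040
          -> return 5040
        -> return 5040
      -> return 5040
    -> return 5040
  -> return 5040
-> return 5040

Final answer: 5040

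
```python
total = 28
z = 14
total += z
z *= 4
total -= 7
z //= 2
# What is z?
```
Trace:
  total=28
  total=28, z=14
  total=42, z=14
  total=42, z=56
  total=35, z=56
  total=35, z=28

Final answer: 28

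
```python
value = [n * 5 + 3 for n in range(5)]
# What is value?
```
Trace:
  n=0
  n=1
  n=2
  n=3
  n=4
  value=[3, 8, 13, 18, 23]

Final answer: [3, 8, 13, 18, 23]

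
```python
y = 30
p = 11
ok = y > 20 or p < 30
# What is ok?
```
Trace:
  y=30
  y=30, p=11
  y=30, p=11, ok=True

Final answer: True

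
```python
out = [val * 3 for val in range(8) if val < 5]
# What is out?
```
Trace:
  val=0
  val=1
  val=2
  val=3
  val=4
  val=5
  val=6
  val=7
  out=[0, 3, 6, 9, 12]

Final answer: [0, 3, 6, 9, 12]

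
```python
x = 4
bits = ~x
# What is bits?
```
Trace:
  x=4
  x=4, bits=-5

Final answer: -5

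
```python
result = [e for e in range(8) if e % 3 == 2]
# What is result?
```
Trace:
  e=0
  e=1
  e=2
  e=3
  e=4
  e=5
  e=6
  e=7
  result=[2, 5]

Final answer: [2, 5]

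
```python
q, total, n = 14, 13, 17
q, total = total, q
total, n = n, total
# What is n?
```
Trace:
  q=14, total=13, n=17
  q=13, total=14, n=17
  q=13, total=17, n=14

Final answer: 14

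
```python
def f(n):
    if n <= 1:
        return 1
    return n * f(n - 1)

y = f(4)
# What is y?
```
Call trace:
f(n=4)
  f(n=3)
    f(n=2)
      f(n=1)
      -> return 1
    -> return 2
  -> return 6
-> return 24

Final answer: 24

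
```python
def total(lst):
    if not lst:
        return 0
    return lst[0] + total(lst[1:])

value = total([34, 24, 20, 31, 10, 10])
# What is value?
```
Call trace:
total(lst=[34, 24, 20, 31, 10, 10])
  total(lst=[24, 20, 31, 10, 10])
    total(lst=[20, 31, 10, 10])
      total(lst=[31, 10, 10])
        total(lst=[10, 10])
          total(lst=[10])
            total(lst=[])
            -> return 0
          -> return 10
        -> return 20
      -> return 51
    -> return 71
  -> return 95
-> return 129

Final answer: 129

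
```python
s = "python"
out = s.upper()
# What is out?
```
Trace:
  s='python'
  s='python', out='PYTHON'

Final answer: 'PYTHON'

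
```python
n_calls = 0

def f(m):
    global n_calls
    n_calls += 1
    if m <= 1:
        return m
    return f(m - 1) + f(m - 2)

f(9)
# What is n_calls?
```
Call trace (a repeated sub-call is expanded the first time; later identical calls just restate its return value):
f(m=9)
  f(m=8)
    f(m=7)
      f(m=6)
        f(m=5)
          f(m=4)
            f(m=3)
              f(m=2)
                f(m=1)
                -> return 1
                f(m=0)
                -> return 0
              -> return 1
              f(m=1)
              -> return 1
            -> return 2
            f(m=2) -> return 1  (same call as traced above)
          -> return 3
          f(m=3) -> return 2  (same call as traced above)
        -> return 5
        f(m=4) -> return 3  (same call as traced above)
      -> return 8
      f(m=5) -> return 5  (same call as traced above)
    -> return 13
    f(m=6) -> return 8  (same call as traced above)
  -> return 21
  f(m=7) -> return 13  (same call as traced above)
-> return 34

n_calls is incremented once per call, so count the calls in each subtree. Let C(m) = number of calls made by f(m).
C(0) = C(1) = 1 (base case, no recursion); C(m) = 1 + C(m - 1) + C(m - 2) otherwise.
C(2) = 1 + C(1) + C(0) = 1 + 1 + 1 = 3
C(3) = 1 + C(2) + C(1) = 1 + 3 + 1 = 5
C(4) = 1 + C(3) + C(2) = 1 + 5 + 3 = 9
C(5) = 1 + C(4) + C(3) = 1 + 9 + 5 = 15
C(6) = 1 + C(5) + C(4) = 1 + 15 + 9 = 25
C(7) = 1 + C(6) + C(5) = 1 + 25 + 15 = 41
C(8) = 1 + C(7) + C(6) = 1 + 41 + 25 = 67
C(9) = 1 + C(8) + C(7) = 1 + 67 + 41 = 109
n_calls = C(9) = 109

Final answer: 109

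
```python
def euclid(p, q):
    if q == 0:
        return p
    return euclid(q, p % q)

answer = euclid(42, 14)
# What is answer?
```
Call trace:
euclid(p=42, q=14)
  euclid(p=14, q=0)
  -> return 14
-> return 14

Final answer: 14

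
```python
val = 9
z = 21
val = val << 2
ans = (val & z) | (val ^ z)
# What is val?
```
Trace:
  val=9
  val=9, z=21
  val=36, z=21
  val=36, z=21, ans=53

Final answer: 36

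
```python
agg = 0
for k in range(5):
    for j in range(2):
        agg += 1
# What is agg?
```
Trace:
  agg=0
  agg=1, k=0, j=0
  agg=2, k=0, j=1
  agg=3, k=1, j=0
  agg=4, k=1, j=1
  agg=5, k=2, j=0
  agg=6, k=2, j=1
  agg=7, k=3, j=0
  agg=8, k=3, j=1
  agg=9, k=4, j=0
  agg=10, k=4, j=1

Final answer: 10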